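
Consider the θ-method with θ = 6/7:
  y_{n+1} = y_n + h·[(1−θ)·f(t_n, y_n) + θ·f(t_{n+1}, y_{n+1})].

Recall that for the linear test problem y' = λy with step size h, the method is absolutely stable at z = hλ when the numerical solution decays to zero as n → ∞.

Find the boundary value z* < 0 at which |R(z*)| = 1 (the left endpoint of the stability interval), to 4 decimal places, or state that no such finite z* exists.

interval (−∞, 0).

Set f=λy, z=hλ:
  y_{n+1} = y_n + z·[1/7·y_n + 6/7·y_{n+1}] ⇒ (1 − 6/7z)y_{n+1} = (1 + 1/7z)y_n
  ⇒ R(z) = (1 + 1/7z)/(1 − 6/7z).

Boundary: |R(x)|=1, x<0.
x=-1.23: |R|=0.4013
x=-2: |R|=0.2632
x=-10: |R|=0.0448
x=-100: |R|=0.1532
θ=6/7≥1/2 ⇒ |1+1/7x|<|1−6/7x| ∀x<0 ⇒ unbounded interval.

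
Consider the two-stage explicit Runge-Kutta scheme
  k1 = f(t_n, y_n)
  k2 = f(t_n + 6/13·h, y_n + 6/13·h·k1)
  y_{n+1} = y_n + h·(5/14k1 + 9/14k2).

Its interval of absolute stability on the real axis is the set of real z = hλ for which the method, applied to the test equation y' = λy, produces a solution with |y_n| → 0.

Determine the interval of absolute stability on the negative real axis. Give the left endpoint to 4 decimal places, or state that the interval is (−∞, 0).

Test eqn y'=λy, z=hλ:
  k1=λy_n ⇒ h·k1=z·y_n;  k2=λ(1+6/13z)y_n ⇒ h·k2=z(1+6/13z)y_n
  y_{n+1}/y_n = 1 + 5/14z + 9/14z(1+6/13z) = 1 + z + 27/91z²
  Hence R(z) = 1 + z + 27/91z².

Solve |R(x)|<1 on ℝ⁻.
x=-0.97: |R|=0.3092
R=1: x+27/91x²=0 ⇒ x=−91/27=-3.3704; min R=1−1/(4·27/91)=0.1574>−1
Confirm numerically:
  x=-3.180: |R|=0.82038 <1
  x=-2.523: |R|=0.36567 <1
  x=-2.274: |R|=0.26028 <1
  x=-1.848: |R|=0.16527 <1
  x=-3.596: |R|=1.24073 >1
  x=-3.510: |R|=1.14541 >1
  x=-3.495: |R|=1.12924 >1
Interval (-3.3704, 0).

z∈(-3.3704,0).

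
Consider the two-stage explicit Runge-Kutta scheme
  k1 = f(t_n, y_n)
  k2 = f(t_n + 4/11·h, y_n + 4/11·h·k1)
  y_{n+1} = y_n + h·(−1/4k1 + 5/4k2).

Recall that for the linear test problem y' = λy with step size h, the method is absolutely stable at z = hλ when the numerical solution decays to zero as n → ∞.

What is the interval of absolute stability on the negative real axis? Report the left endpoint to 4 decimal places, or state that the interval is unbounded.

(-2.2000, 0).

Set f=λy, z=hλ:
  k1=λy_n ⇒ h·k1=z·y_n;  k2=λ(1+4/11z)y_n ⇒ h·k2=z(1+4/11z)y_n
  y_{n+1}/y_n = 1 − 1/4z + 5/4z(1+4/11z) = 1 + z + 5/11z²
  ⇒ R(z) = 1 + z + 5/11z².

Need |R(x)|<1, x<0.
x=-0.51: |R|=0.6082
R=1: x+5/11x²=0 ⇒ x=−11/5=-2.2000; min R=1−1/(4·5/11)=0.4500>−1
Confirm numerically:
  x=-1.991: |R|=0.81086 <1
  x=-1.663: |R|=0.59408 <1
  x=-1.484: |R|=0.51703 <1
  x=-2.668: |R|=1.56756 >1
  x=-2.626: |R|=1.50849 >1
  x=-2.231: |R|=1.03144 >1
So |R|<1 on (-2.2000, 0).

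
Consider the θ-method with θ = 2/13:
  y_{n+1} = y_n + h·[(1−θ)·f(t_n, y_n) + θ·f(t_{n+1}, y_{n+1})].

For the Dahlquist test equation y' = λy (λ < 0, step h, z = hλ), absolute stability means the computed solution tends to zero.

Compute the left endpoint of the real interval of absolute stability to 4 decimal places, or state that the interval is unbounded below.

left endpoint -2.8889.

With y'=λy (z=hλ):
  y_{n+1} = y_n + z·[11/13·y_n + 2/13·y_{n+1}] ⇒ (1 − 2/13z)y_{n+1} = (1 + 11/13z)y_n
  R(z) = (1 + 11/13z)/(1 − 2/13z).

Find x<0 with |R(x)|<1.
x=-1.12: |R|=0.0446
R=−1: 1+11/13x = −1+2/13x ⇒ -9/13x=2 ⇒ x=2/(-9/13)=-2.8889
Confirm numerically:
  x=-1.991: |R|=0.52414 <1
  x=-1.706: |R|=0.35133 <1
  x=-1.523: |R|=0.23389 <1
  x=-3.240: |R|=1.16222 >1
  x=-2.992: |R|=1.04888 >1
So |R|<1 on (-2.8889, 0).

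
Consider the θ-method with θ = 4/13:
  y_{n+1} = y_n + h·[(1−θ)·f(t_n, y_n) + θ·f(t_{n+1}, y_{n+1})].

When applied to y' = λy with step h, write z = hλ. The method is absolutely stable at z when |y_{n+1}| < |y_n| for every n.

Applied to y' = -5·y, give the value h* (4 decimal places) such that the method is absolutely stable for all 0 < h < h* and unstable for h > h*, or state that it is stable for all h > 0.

(-5.2000,0); λ=-5 ⇒ h* = (26/5)/5 = 1.0400.

With y'=λy (z=hλ):
  y_{n+1} = y_n + z·[9/13·y_n + 4/13·y_{n+1}] ⇒ (1 − 4/13z)y_{n+1} = (1 + 9/13z)y_n
  so R(z) = (1 + 9/13z)/(1 − 4/13z).

Need |R(x)|<1, x<0.
x=-0.82: |R|=0.3452
R=−1: 1+9/13x = −1+4/13x ⇒ -5/13x=2 ⇒ x=2/(-5/13)=-5.2000
Confirm numerically:
  x=-4.001: |R|=0.79330 <1
  x=-3.999: |R|=0.79290 <1
  x=-2.362: |R|=0.36787 <1
  x=-2.174: |R|=0.30264 <1
  x=-5.789: |R|=1.08145 >1
  x=-5.493: |R|=1.04189 >1
  x=-5.238: |R|=1.00560 >1
Stable set (-5.2000, 0).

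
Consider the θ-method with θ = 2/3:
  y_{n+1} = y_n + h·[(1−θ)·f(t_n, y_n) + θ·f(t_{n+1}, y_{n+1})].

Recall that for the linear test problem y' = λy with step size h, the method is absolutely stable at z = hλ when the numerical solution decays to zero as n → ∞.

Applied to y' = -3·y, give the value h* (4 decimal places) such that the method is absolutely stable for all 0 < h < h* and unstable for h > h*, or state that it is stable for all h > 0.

interval (−∞, 0). Any h>0 works for λ=-3.

Test eqn y'=λy, z=hλ:
  y_{n+1} = y_n + z·[1/3·y_n + 2/3·y_{n+1}] ⇒ (1 − 2/3z)y_{n+1} = (1 + 1/3z)y_n
  so R(z) = (1 + 1/3z)/(1 − 2/3z).

Solve |R(x)|<1 on ℝ⁻.
x=-0.61: |R|=0.5664
x=-2: |R|=0.1429
x=-10: |R|=0.3043
x=-100: |R|=0.4778
θ=2/3≥1/2 ⇒ |1+1/3x|<|1−2/3x| ∀x<0 ⇒ stable on all of ℝ⁻.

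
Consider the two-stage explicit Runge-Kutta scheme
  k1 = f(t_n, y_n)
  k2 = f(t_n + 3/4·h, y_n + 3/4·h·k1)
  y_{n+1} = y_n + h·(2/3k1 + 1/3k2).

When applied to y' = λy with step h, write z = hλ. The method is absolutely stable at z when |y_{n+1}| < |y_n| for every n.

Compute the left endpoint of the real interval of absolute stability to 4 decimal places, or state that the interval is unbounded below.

With y'=λy (z=hλ):
  k1=λy_n ⇒ h·k1=z·y_n;  k2=λ(1+3/4z)y_n ⇒ h·k2=z(1+3/4z)y_n
  y_{n+1}/y_n = 1 + 2/3z + 1/3z(1+3/4z) = 1 + z + 1/4z²
  ⇒ R(z) = 1 + z + 1/4z².

Find x<0 with |R(x)|<1.
x=-1.18: |R|=0.1681
R=1: x+1/4x²=0 ⇒ x=−4=-4.0000; min R=1−1/(4·1/4)=0.0000>−1
Confirm numerically:
  x=-3.750: |R|=0.76562 <1
  x=-3.321: |R|=0.43626 <1
  x=-2.821: |R|=0.16851 <1
  x=-2.469: |R|=0.05499 <1
  x=-4.389: |R|=1.42683 >1
  x=-4.382: |R|=1.41848 >1
  x=-4.225: |R|=1.23766 >1
Stable set (-4.0000, 0).

z* = -4.0000.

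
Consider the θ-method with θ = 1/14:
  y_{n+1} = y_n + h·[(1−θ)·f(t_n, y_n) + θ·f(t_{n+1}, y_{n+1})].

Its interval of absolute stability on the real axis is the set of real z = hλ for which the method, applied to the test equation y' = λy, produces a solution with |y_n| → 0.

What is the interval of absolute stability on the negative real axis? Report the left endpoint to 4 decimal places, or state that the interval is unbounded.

With y'=λy (z=hλ):
  y_{n+1} = y_n + z·[13/14·y_n + 1/14·y_{n+1}] ⇒ (1 − 1/14z)y_{n+1} = (1 + 13/14z)y_n
  so R(z) = (1 + 13/14z)/(1 − 1/14z).

Boundary: |R(x)|=1, x<0.
x=-1.43: |R|=0.2975
R=−1: 1+13/14x = −1+1/14x ⇒ -6/7x=2 ⇒ x=2/(-6/7)=-2.3333
Confirm numerically:
  x=-1.912: |R|=0.68225 <1
  x=-1.584: |R|=0.42300 <1
  x=-1.359: |R|=0.23875 <1
  x=-2.885: |R|=1.39206 >1
  x=-2.653: |R|=1.23035 >1
So |R|<1 on (-2.3333, 0).

z∈(-2.3333,0).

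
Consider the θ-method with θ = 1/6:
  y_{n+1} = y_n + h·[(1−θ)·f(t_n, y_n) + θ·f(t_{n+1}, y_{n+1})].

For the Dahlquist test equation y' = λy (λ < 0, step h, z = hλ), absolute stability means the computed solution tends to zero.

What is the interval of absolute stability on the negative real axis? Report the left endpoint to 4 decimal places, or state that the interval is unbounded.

On y'=λy, z=hλ:
  y_{n+1} = y_n + z·[5/6·y_n + 1/6·y_{n+1}] ⇒ (1 − 1/6z)y_{n+1} = (1 + 5/6z)y_n
  so R(z) = (1 + 5/6z)/(1 − 1/6z).

Find x<0 with |R(x)|<1.
x=-0.61: |R|=0.4463
R=−1: 1+5/6x = −1+1/6x ⇒ -2/3x=2 ⇒ x=2/(-2/3)=-3.0000
Confirm numerically:
  x=-2.553: |R|=0.79095 <1
  x=-2.459: |R|=0.74418 <1
  x=-1.257: |R|=0.03927 <1
  x=-3.298: |R|=1.12820 >1
  x=-3.180: |R|=1.07843 >1
  x=-3.036: |R|=1.01594 >1
So |R|<1 on (-3.0000, 0).

z∈(-3.0000,0).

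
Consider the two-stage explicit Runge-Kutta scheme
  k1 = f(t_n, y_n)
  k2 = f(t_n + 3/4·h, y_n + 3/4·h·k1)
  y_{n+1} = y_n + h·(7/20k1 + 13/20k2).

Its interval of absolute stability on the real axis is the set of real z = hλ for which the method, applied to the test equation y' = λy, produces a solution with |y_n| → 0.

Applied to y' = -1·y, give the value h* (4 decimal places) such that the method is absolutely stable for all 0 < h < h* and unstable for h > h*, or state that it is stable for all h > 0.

(-2.0513,0); λ=-1 ⇒ h* = (80/39)/1 = 2.0513.

Test eqn y'=λy, z=hλ:
  k1=λy_n ⇒ h·k1=z·y_n;  k2=λ(1+3/4z)y_n ⇒ h·k2=z(1+3/4z)y_n
  y_{n+1}/y_n = 1 + 7/20z + 13/20z(1+3/4z) = 1 + z + 39/80z²
  ⇒ R(z) = 1 + z + 39/80z².

Boundary: |R(x)|=1, x<0.
x=-1.38: |R|=0.5484
R=1: x+39/80x²=0 ⇒ x=−80/39=-2.0513; min R=1−1/(4·39/80)=0.4872>−1
Confirm numerically:
  x=-2.000: |R|=0.95000 <1
  x=-1.072: |R|=0.48823 <1
  x=-0.973: |R|=0.48853 <1
  x=-2.194: |R|=1.15265 >1
  x=-2.114: |R|=1.06464 >1
Stable set (-2.0513, 0).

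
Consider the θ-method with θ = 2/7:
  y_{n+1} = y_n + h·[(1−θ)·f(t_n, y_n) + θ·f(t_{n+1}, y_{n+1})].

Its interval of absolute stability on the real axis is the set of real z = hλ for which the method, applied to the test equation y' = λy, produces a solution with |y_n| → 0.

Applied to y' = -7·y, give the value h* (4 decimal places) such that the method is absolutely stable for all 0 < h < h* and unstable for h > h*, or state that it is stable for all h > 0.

With y'=λy (z=hλ):
  y_{n+1} = y_n + z·[5/7·y_n + 2/7·y_{n+1}] ⇒ (1 − 2/7z)y_{n+1} = (1 + 5/7z)y_n
  ⇒ R(z) = (1 + 5/7z)/(1 − 2/7z).

Find x<0 with |R(x)|<1.
x=-0.97: |R|=0.2405
R=−1: 1+5/7x = −1+2/7x ⇒ -3/7x=2 ⇒ x=2/(-3/7)=-4.6667
Confirm numerically:
  x=-3.410: |R|=0.72721 <1
  x=-3.027: |R|=0.62318 <1
  x=-2.572: |R|=0.48254 <1
  x=-5.251: |R|=1.10016 >1
  x=-4.942: |R|=1.04892 >1
  x=-4.922: |R|=1.04548 >1
Interval (-4.6667, 0).

(-4.6667,0); λ=-7 ⇒ h* = (14/3)/7 = 0.6667.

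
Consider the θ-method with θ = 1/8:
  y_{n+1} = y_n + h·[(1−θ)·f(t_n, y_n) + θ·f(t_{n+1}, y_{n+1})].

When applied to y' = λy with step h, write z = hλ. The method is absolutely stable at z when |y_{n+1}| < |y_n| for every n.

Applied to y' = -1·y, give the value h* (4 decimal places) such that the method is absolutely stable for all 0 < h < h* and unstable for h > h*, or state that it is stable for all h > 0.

(-2.6667,0); λ=-1 ⇒ h* = (8/3)/1 = 2.6667.

On y'=λy, z=hλ:
  y_{n+1} = y_n + z·[7/8·y_n + 1/8·y_{n+1}] ⇒ (1 − 1/8z)y_{n+1} = (1 + 7/8z)y_n
  ⇒ R(z) = (1 + 7/8z)/(1 − 1/8z).

Need |R(x)|<1, x<0.
x=-0.84: |R|=0.2398
R=−1: 1+7/8x = −1+1/8x ⇒ -3/4x=2 ⇒ x=2/(-3/4)=-2.6667
Confirm numerically:
  x=-1.889: |R|=0.52816 <1
  x=-1.688: |R|=0.39389 <1
  x=-1.390: |R|=0.18424 <1
  x=-1.080: |R|=0.04846 <1
  x=-3.254: |R|=1.31313 >1
  x=-2.709: |R|=1.02372 >1
Stable set (-2.6667, 0).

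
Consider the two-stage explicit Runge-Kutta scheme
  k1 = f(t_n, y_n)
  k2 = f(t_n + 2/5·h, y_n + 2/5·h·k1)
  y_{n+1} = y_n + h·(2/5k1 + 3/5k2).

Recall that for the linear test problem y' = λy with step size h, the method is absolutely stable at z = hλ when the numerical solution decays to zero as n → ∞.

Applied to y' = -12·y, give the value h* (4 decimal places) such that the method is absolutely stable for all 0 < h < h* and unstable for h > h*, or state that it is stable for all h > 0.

Set f=λy, z=hλ:
  k1=λy_n ⇒ h·k1=z·y_n;  k2=λ(1+2/5z)y_n ⇒ h·k2=z(1+2/5z)y_n
  y_{n+1}/y_n = 1 + 2/5z + 3/5z(1+2/5z) = 1 + z + 6/25z²
  ⇒ R(z) = 1 + z + 6/25z².

Find x<0 with |R(x)|<1.
x=-0.5: |R|=0.5600
R=1: x+6/25x²=0 ⇒ x=−25/6=-4.1667; min R=1−1/(4·6/25)=-0.0417>−1
Confirm numerically:
  x=-4.061: |R|=0.89701 <1
  x=-4.016: |R|=0.85478 <1
  x=-3.816: |R|=0.67885 <1
  x=-2.472: |R|=0.00541 <1
  x=-4.567: |R|=1.43880 >1
  x=-4.465: |R|=1.31969 >1
Stable set (-4.1667, 0).

(-4.1667,0); λ=-12 ⇒ h* = (25/6)/12 = 0.3472.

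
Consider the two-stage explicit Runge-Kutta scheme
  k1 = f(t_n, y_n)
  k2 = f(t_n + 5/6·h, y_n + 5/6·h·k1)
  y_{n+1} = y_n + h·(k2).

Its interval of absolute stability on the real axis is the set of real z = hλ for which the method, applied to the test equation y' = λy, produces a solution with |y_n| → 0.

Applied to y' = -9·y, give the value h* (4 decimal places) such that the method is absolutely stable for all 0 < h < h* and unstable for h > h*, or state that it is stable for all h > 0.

On y'=λy, z=hλ:
  k1=λy_n ⇒ h·k1=z·y_n;  k2=λ(1+5/6z)y_n ⇒ h·k2=z(1+5/6z)y_n
  y_{n+1}/y_n = 1 + z(1+5/6z) = 1 + z + 5/6z²
  ⇒ R(z) = 1 + z + 5/6z².

Boundary: |R(x)|=1, x<0.
x=-0.51: |R|=0.7067
R=1: x+5/6x²=0 ⇒ x=−6/5=-1.2000; min R=1−1/(4·5/6)=0.7000>−1
Confirm numerically:
  x=-1.169: |R|=0.96980 <1
  x=-0.709: |R|=0.70990 <1
  x=-0.589: |R|=0.70010 <1
  x=-1.794: |R|=1.88803 >1
  x=-1.402: |R|=1.23600 >1
Interval (-1.2000, 0).

(-1.2000,0); λ=-9 ⇒ h* = (6/5)/9 = 0.1333.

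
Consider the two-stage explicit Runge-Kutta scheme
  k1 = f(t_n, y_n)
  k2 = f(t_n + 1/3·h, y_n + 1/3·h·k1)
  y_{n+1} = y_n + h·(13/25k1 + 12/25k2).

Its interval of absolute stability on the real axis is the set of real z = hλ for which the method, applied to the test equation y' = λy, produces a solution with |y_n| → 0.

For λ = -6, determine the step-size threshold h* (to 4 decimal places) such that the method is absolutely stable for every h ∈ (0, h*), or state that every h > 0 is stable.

(-6.2500,0); λ=-6 ⇒ h* = (25/4)/6 = 1.0417.

With y'=λy (z=hλ):
  k1=λy_n ⇒ h·k1=z·y_n;  k2=λ(1+1/3z)y_n ⇒ h·k2=z(1+1/3z)y_n
  y_{n+1}/y_n = 1 + 13/25z + 12/25z(1+1/3z) = 1 + z + 4/25z²
  Hence R(z) = 1 + z + 4/25z².

Find x<0 with |R(x)|<1.
x=-1.26: |R|=0.0060
R=1: x+4/25x²=0 ⇒ x=−25/4=-6.2500; min R=1−1/(4·4/25)=-0.5625>−1
Confirm numerically:
  x=-4.734: |R|=0.14828 <1
  x=-3.922: |R|=0.46087 <1
  x=-3.538: |R|=0.53521 <1
  x=-3.201: |R|=0.56158 <1
  x=-6.649: |R|=1.42447 >1
  x=-6.637: |R|=1.41096 >1
  x=-6.380: |R|=1.13270 >1
Interval (-6.2500, 0).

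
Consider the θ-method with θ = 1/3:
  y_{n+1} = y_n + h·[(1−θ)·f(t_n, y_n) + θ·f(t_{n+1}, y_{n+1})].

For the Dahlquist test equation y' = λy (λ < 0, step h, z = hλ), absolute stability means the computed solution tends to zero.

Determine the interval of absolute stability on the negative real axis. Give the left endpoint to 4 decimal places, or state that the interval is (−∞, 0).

z∈(-6.0000,0).

Set f=λy, z=hλ:
  y_{n+1} = y_n + z·[2/3·y_n + 1/3·y_{n+1}] ⇒ (1 − 1/3z)y_{n+1} = (1 + 2/3z)y_n
  ⇒ R(z) = (1 + 2/3z)/(1 − 1/3z).

Boundary: |R(x)|=1, x<0.
x=-0.65: |R|=0.4658
R=−1: 1+2/3x = −1+1/3x ⇒ -1/3x=2 ⇒ x=2/(-1/3)=-6.0000
Confirm numerically:
  x=-5.615: |R|=0.95531 <1
  x=-5.609: |R|=0.95458 <1
  x=-3.741: |R|=0.66489 <1
  x=-2.818: |R|=0.45308 <1
  x=-6.194: |R|=1.02110 >1
  x=-6.161: |R|=1.01757 >1
  x=-6.127: |R|=1.01391 >1
Stable set (-6.0000, 0).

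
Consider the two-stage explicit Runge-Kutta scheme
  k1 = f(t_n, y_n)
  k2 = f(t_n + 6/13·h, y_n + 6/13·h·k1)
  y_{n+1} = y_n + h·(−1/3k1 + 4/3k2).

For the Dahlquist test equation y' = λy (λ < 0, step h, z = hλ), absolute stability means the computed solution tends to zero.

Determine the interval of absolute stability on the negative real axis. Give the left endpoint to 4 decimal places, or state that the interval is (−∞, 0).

z∈(-1.6250,0).

Set f=λy, z=hλ:
  k1=λy_n ⇒ h·k1=z·y_n;  k2=λ(1+6/13z)y_n ⇒ h·k2=z(1+6/13z)y_n
  y_{n+1}/y_n = 1 − 1/3z + 4/3z(1+6/13z) = 1 + z + 8/13z²
  R(z) = 1 + z + 8/13z².

Find x<0 with |R(x)|<1.
x=-1.48: |R|=0.8679
R=1: x+8/13x²=0 ⇒ x=−13/8=-1.6250; min R=1−1/(4·8/13)=0.5938>−1
Confirm numerically:
  x=-1.500: |R|=0.88462 <1
  x=-1.221: |R|=0.69644 <1
  x=-0.677: |R|=0.60505 <1
  x=-1.873: |R|=1.28585 >1
  x=-1.810: |R|=1.20606 >1
So |R|<1 on (-1.6250, 0).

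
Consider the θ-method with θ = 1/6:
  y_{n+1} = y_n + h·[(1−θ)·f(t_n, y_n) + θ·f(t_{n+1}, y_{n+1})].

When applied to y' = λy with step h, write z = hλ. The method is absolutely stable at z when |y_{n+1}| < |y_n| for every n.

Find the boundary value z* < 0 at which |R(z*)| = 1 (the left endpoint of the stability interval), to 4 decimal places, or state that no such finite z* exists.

left endpoint -3.0000.

Test eqn y'=λy, z=hλ:
  y_{n+1} = y_n + z·[5/6·y_n + 1/6·y_{n+1}] ⇒ (1 − 1/6z)y_{n+1} = (1 + 5/6z)y_n
  so R(z) = (1 + 5/6z)/(1 − 1/6z).

Solve |R(x)|<1 on ℝ⁻.
x=-1.09: |R|=0.0776
R=−1: 1+5/6x = −1+1/6x ⇒ -2/3x=2 ⇒ x=2/(-2/3)=-3.0000
Confirm numerically:
  x=-1.967: |R|=0.48136 <1
  x=-1.796: |R|=0.38225 <1
  x=-1.336: |R|=0.09269 <1
  x=-1.270: |R|=0.04814 <1
  x=-3.506: |R|=1.21292 >1
  x=-3.125: |R|=1.05479 >1
Stable set (-3.0000, 0).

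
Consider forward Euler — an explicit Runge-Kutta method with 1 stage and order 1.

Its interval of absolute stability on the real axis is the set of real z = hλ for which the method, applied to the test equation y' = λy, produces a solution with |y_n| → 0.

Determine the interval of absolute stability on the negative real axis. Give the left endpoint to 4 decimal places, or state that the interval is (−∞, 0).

(-2.0000, 0).

Set f=λy, z=hλ:
  order 1, 1-stage ⇒ R(z)=1+z
  (e.g. R(-0.37)=0.63000, |R|=0.63000)

Solve |R(x)|<1 on ℝ⁻.
x=-0.37: |R|=0.6300
|R(-2.11)|=1.1100 |R(-1.88)|=0.8800 |R(-0.66)|=0.3400
Bisect:
  x_lo=-2.8949 |R|=1.8949  x_hi=-0.3685 |R|=0.6315
  mid=-1.63174 |R|=0.63174 →hi
  mid=-2.26334 |R|=1.26334 →lo
  mid=-1.94754 |R|=0.94754 →hi
  mid=-2.10544 |R|=1.10544 →lo
  mid=-2.02649 |R|=1.02649 →lo
  mid=-1.98702 |R|=0.98702 →hi
  mid=-2.00676 |R|=1.00676 →lo
  mid=-1.99689 |R|=0.99689 →hi
  ...
  [-2.00013,-1.99997] ⇒ x*=-2.0000
Stable set (-2.0000, 0).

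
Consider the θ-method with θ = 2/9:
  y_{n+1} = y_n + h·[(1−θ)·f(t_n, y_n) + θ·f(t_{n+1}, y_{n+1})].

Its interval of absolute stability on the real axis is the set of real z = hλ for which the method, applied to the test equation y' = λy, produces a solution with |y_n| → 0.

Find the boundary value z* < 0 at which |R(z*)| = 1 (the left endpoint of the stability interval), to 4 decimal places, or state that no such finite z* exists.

left endpoint -3.6000.

On y'=λy, z=hλ:
  y_{n+1} = y_n + z·[7/9·y_n + 2/9·y_{n+1}] ⇒ (1 − 2/9z)y_{n+1} = (1 + 7/9z)y_n
  so R(z) = (1 + 7/9z)/(1 − 2/9z).

Solve |R(x)|<1 on ℝ⁻.
x=-0.37: |R|=0.6581
R=−1: 1+7/9x = −1+2/9x ⇒ -5/9x=2 ⇒ x=2/(-5/9)=-3.6000
Confirm numerically:
  x=-2.389: |R|=0.56053 <1
  x=-2.072: |R|=0.41875 <1
  x=-2.051: |R|=0.40887 <1
  x=-4.180: |R|=1.16705 >1
  x=-3.854: |R|=1.07601 >1
Interval (-3.6000, 0).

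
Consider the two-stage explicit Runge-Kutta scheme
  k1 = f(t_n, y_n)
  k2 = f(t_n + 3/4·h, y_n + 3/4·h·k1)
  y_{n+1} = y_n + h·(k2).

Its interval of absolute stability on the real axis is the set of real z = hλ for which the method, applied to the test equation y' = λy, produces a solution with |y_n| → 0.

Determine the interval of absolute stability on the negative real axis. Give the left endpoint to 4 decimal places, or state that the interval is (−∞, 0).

With y'=λy (z=hλ):
  k1=λy_n ⇒ h·k1=z·y_n;  k2=λ(1+3/4z)y_n ⇒ h·k2=z(1+3/4z)y_n
  y_{n+1}/y_n = 1 + z(1+3/4z) = 1 + z + 3/4z²
  ⇒ R(z) = 1 + z + 3/4z².

Solve |R(x)|<1 on ℝ⁻.
x=-0.53: |R|=0.6807
R=1: x+3/4x²=0 ⇒ x=−4/3=-1.3333; min R=1−1/(4·3/4)=0.6667>−1
Confirm numerically:
  x=-1.297: |R|=0.96466 <1
  x=-0.831: |R|=0.68692 <1
  x=-0.598: |R|=0.67020 <1
  x=-1.875: |R|=1.76172 >1
  x=-1.829: |R|=1.67993 >1
  x=-1.357: |R|=1.02409 >1
Interval (-1.3333, 0).

(-1.3333, 0).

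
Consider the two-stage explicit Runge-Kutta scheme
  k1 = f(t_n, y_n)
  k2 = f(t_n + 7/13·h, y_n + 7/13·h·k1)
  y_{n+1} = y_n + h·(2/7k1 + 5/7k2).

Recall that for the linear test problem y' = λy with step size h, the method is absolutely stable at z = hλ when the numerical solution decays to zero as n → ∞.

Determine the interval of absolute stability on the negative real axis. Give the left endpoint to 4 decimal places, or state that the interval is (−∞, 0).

z∈(-2.6000,0).

Test eqn y'=λy, z=hλ:
  k1=λy_n ⇒ h·k1=z·y_n;  k2=λ(1+7/13z)y_n ⇒ h·k2=z(1+7/13z)y_n
  y_{n+1}/y_n = 1 + 2/7z + 5/7z(1+7/13z) = 1 + z + 5/13z²
  R(z) = 1 + z + 5/13z².

Boundary: |R(x)|=1, x<0.
x=-1.03: |R|=0.3780
R=1: x+5/13x²=0 ⇒ x=−13/5=-2.6000; min R=1−1/(4·5/13)=0.3500>−1
Confirm numerically:
  x=-1.609: |R|=0.38672 <1
  x=-1.597: |R|=0.38393 <1
  x=-1.066: |R|=0.37106 <1
  x=-3.136: |R|=1.64650 >1
  x=-3.052: |R|=1.53058 >1
  x=-2.828: |R|=1.24799 >1
Interval (-2.6000, 0).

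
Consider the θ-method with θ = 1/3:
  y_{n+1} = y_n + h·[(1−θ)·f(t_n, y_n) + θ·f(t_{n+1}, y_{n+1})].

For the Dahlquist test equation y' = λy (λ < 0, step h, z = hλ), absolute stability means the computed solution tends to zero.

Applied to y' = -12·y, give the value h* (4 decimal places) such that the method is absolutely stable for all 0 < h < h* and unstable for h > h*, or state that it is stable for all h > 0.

(-6.0000,0); λ=-12 ⇒ h* = (6)/12 = 0.5000.

With y'=λy (z=hλ):
  y_{n+1} = y_n + z·[2/3·y_n + 1/3·y_{n+1}] ⇒ (1 − 1/3z)y_{n+1} = (1 + 2/3z)y_n
  Hence R(z) = (1 + 2/3z)/(1 − 1/3z).

Solve |R(x)|<1 on ℝ⁻.
x=-1.37: |R|=0.0595
R=−1: 1+2/3x = −1+1/3x ⇒ -1/3x=2 ⇒ x=2/(-1/3)=-6.0000
Confirm numerically:
  x=-5.365: |R|=0.92409 <1
  x=-4.022: |R|=0.71831 <1
  x=-2.808: |R|=0.45041 <1
  x=-2.751: |R|=0.43505 <1
  x=-6.488: |R|=1.05143 >1
  x=-6.074: |R|=1.00816 >1
So |R|<1 on (-6.0000, 0).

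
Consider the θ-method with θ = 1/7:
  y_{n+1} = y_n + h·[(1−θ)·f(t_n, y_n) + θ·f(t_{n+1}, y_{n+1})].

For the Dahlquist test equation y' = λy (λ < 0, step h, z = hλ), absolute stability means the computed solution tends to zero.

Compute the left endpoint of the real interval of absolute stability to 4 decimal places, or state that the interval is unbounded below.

Test eqn y'=λy, z=hλ:
  y_{n+1} = y_n + z·[6/7·y_n + 1/7·y_{n+1}] ⇒ (1 − 1/7z)y_{n+1} = (1 + 6/7z)y_n
  so R(z) = (1 + 6/7z)/(1 − 1/7z).

Need |R(x)|<1, x<0.
x=-0.68: |R|=0.3802
R=−1: 1+6/7x = −1+1/7x ⇒ -5/7x=2 ⇒ x=2/(-5/7)=-2.8000
Confirm numerically:
  x=-2.381: |R|=0.77668 <1
  x=-2.378: |R|=0.77501 <1
  x=-1.963: |R|=0.53308 <1
  x=-3.181: |R|=1.18711 >1
  x=-3.107: |R|=1.15187 >1
Interval (-2.8000, 0).

z* = -2.8000.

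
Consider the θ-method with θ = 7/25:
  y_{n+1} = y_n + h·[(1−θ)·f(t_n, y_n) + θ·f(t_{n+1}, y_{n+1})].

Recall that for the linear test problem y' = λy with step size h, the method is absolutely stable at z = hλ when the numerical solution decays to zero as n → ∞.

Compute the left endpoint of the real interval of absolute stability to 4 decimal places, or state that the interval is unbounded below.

With y'=λy (z=hλ):
  y_{n+1} = y_n + z·[18/25·y_n + 7/25·y_{n+1}] ⇒ (1 − 7/25z)y_{n+1} = (1 + 18/25z)y_n
  ⇒ R(z) = (1 + 18/25z)/(1 − 7/25z).

Find x<0 with |R(x)|<1.
x=-1.27: |R|=0.0631
R=−1: 1+18/25x = −1+7/25x ⇒ -11/25x=2 ⇒ x=2/(-11/25)=-4.5455
Confirm numerically:
  x=-3.647: |R|=0.80441 <1
  x=-2.757: |R|=0.55590 <1
  x=-2.394: |R|=0.43326 <1
  x=-4.664: |R|=1.02262 >1
  x=-4.622: |R|=1.01468 >1
  x=-4.614: |R|=1.01316 >1
So |R|<1 on (-4.5455, 0).

z* = -4.5455.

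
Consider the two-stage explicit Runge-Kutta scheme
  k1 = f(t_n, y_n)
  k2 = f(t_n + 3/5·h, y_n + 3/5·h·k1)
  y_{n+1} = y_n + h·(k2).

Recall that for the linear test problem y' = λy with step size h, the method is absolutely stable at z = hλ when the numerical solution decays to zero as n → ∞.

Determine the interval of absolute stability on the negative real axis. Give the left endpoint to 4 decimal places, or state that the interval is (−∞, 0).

Set f=λy, z=hλ:
  k1=λy_n ⇒ h·k1=z·y_n;  k2=λ(1+3/5z)y_n ⇒ h·k2=z(1+3/5z)y_n
  y_{n+1}/y_n = 1 + z(1+3/5z) = 1 + z + 3/5z²
  so R(z) = 1 + z + 3/5z².

Boundary: |R(x)|=1, x<0.
x=-1.01: |R|=0.6021
R=1: x+3/5x²=0 ⇒ x=−5/3=-1.6667; min R=1−1/(4·3/5)=0.5833>−1
Confirm numerically:
  x=-1.296: |R|=0.71177 <1
  x=-0.888: |R|=0.58513 <1
  x=-0.746: |R|=0.58791 <1
  x=-0.745: |R|=0.58802 <1
  x=-2.084: |R|=1.52183 >1
  x=-1.941: |R|=1.31949 >1
Stable set (-1.6667, 0).

z∈(-1.6667,0).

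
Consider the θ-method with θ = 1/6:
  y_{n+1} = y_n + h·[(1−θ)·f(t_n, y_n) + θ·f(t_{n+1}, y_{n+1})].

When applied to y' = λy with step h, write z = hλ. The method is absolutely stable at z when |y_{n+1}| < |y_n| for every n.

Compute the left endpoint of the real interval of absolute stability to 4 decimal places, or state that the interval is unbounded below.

Test eqn y'=λy, z=hλ:
  y_{n+1} = y_n + z·[5/6·y_n + 1/6·y_{n+1}] ⇒ (1 − 1/6z)y_{n+1} = (1 + 5/6z)y_n
  R(z) = (1 + 5/6z)/(1 − 1/6z).

Find x<0 with |R(x)|<1.
x=-0.76: |R|=0.3254
R=−1: 1+5/6x = −1+1/6x ⇒ -2/3x=2 ⇒ x=2/(-2/3)=-3.0000
Confirm numerically:
  x=-2.883: |R|=0.94732 <1
  x=-2.241: |R|=0.63160 <1
  x=-1.418: |R|=0.14694 <1
  x=-1.260: |R|=0.04132 <1
  x=-3.490: |R|=1.20653 >1
  x=-3.144: |R|=1.06299 >1
Interval (-3.0000, 0).

left endpoint -3.0000.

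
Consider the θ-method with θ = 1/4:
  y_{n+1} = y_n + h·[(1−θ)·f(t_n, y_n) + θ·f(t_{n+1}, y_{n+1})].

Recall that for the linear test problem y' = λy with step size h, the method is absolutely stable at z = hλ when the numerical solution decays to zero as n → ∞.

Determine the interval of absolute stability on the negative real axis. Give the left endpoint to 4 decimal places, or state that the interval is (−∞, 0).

z∈(-4.0000,0).

On y'=λy, z=hλ:
  y_{n+1} = y_n + z·[3/4·y_n + 1/4·y_{n+1}] ⇒ (1 − 1/4z)y_{n+1} = (1 + 3/4z)y_n
  ⇒ R(z) = (1 + 3/4z)/(1 − 1/4z).

Boundary: |R(x)|=1, x<0.
x=-1.35: |R|=0.0093
R=−1: 1+3/4x = −1+1/4x ⇒ -1/2x=2 ⇒ x=2/(-1/2)=-4.0000
Confirm numerically:
  x=-3.798: |R|=0.94819 <1
  x=-3.650: |R|=0.90850 <1
  x=-1.609: |R|=0.14744 <1
  x=-1.603: |R|=0.14439 <1
  x=-4.589: |R|=1.13715 >1
  x=-4.420: |R|=1.09976 >1
So |R|<1 on (-4.0000, 0).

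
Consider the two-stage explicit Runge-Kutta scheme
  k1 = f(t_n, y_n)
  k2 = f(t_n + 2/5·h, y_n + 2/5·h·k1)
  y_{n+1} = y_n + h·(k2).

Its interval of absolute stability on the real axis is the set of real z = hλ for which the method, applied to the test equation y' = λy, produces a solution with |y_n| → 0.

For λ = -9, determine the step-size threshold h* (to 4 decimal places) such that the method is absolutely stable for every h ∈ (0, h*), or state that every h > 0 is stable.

(-2.5000,0); λ=-9 ⇒ h* = (5/2)/9 = 0.2778.

With y'=λy (z=hλ):
  k1=λy_n ⇒ h·k1=z·y_n;  k2=λ(1+2/5z)y_n ⇒ h·k2=z(1+2/5z)y_n
  y_{n+1}/y_n = 1 + z(1+2/5z) = 1 + z + 2/5z²
  so R(z) = 1 + z + 2/5z².

Boundary: |R(x)|=1, x<0.
x=-0.58: |R|=0.5546
R=1: x+2/5x²=0 ⇒ x=−5/2=-2.5000; min R=1−1/(4·2/5)=0.3750>−1
Confirm numerically:
  x=-2.284: |R|=0.80266 <1
  x=-2.182: |R|=0.72245 <1
  x=-1.838: |R|=0.51330 <1
  x=-2.966: |R|=1.55286 >1
  x=-2.861: |R|=1.41313 >1
So |R|<1 on (-2.5000, 0).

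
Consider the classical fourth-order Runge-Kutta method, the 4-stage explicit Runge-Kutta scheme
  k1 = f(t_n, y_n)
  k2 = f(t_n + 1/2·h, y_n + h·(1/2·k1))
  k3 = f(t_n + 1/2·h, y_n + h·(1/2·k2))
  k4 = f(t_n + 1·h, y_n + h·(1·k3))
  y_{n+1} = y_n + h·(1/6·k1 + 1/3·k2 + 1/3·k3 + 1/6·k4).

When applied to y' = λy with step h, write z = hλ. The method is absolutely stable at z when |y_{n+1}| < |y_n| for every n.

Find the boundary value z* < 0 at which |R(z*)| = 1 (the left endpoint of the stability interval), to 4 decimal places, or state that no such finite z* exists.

With y'=λy (z=hλ):
  order 4, 4-stage ⇒ R(z)=1+z+z^2/2+z^3/6+z^4/24
  (e.g. R(-0.65)=0.52292, |R|=0.52292)

Find x<0 with |R(x)|<1.
x=-0.65: |R|=0.5229
|R(-2.47)|=0.6198 |R(-1.95)|=0.3179 |R(-1.73)|=0.2767
Bisect:
  x_lo=-3.1079 |R|=1.6059  x_hi=-0.3344 |R|=0.7158
  mid=-1.72115 |R|=0.27590 →hi
  mid=-2.41454 |R|=0.57054 →hi
  mid=-2.76124 |R|=0.96434 →hi
  mid=-2.93459 |R|=1.24944 →lo
  mid=-2.84792 |R|=1.09860 →lo
  mid=-2.80458 |R|=1.02947 →lo
  mid=-2.78291 |R|=0.99641 →hi
  mid=-2.79375 |R|=1.01282 →lo
  ...
  [-2.78545,-2.78528] ⇒ x*=-2.7853
Stable set (-2.7853, 0).

z* = -2.7853.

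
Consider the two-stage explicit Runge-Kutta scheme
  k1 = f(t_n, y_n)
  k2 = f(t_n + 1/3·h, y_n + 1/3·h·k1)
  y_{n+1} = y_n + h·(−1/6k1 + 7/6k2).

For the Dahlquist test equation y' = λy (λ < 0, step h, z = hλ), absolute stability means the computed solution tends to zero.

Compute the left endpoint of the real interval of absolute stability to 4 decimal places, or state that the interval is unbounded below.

Set f=λy, z=hλ:
  k1=λy_n ⇒ h·k1=z·y_n;  k2=λ(1+1/3z)y_n ⇒ h·k2=z(1+1/3z)y_n
  y_{n+1}/y_n = 1 − 1/6z + 7/6z(1+1/3z) = 1 + z + 7/18z²
  so R(z) = 1 + z + 7/18z².

Find x<0 with |R(x)|<1.
x=-0.98: |R|=0.3935
R=1: x+7/18x²=0 ⇒ x=−18/7=-2.5714; min R=1−1/(4·7/18)=0.3571>−1
Confirm numerically:
  x=-2.063: |R|=0.59210 <1
  x=-1.516: |R|=0.37777 <1
  x=-1.093: |R|=0.37159 <1
  x=-3.128: |R|=1.67704 >1
  x=-2.935: |R|=1.41498 >1
  x=-2.798: |R|=1.24653 >1
Stable set (-2.5714, 0).

z* = -2.5714.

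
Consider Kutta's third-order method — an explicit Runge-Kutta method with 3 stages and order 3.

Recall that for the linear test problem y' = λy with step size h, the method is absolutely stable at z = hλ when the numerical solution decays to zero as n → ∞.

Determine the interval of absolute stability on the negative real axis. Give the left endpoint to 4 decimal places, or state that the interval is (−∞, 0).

z∈(-2.5127,0).

Test eqn y'=λy, z=hλ:
  order 3, 3-stage ⇒ R(z)=1+z+z^2/2+z^3/6
  (e.g. R(-0.49)=0.61044, |R|=0.61044)

Boundary: |R(x)|=1, x<0.
x=-0.49: |R|=0.6104
|R(-1.42)|=0.1110 |R(-0.8)|=0.4347 |R(-0.53)|=0.5856
Bisect:
  x_lo=-2.8550 |R|=1.6580  x_hi=-0.2015 |R|=0.8175
  mid=-1.52823 |R|=0.04465 →hi
  mid=-2.19161 |R|=0.54448 →hi
  mid=-2.52331 |R|=1.01745 →lo
  mid=-2.35746 |R|=0.76230 →hi
  mid=-2.44038 |R|=0.88492 →hi
  mid=-2.48185 |R|=0.94991 →hi
  mid=-2.50258 |R|=0.98336 →hi
  mid=-2.51294 |R|=1.00032 →lo
  mid=-2.50776 |R|=0.99182 →hi
  ...
  [-2.51278,-2.51262] ⇒ x*=-2.5127
Interval (-2.5127, 0).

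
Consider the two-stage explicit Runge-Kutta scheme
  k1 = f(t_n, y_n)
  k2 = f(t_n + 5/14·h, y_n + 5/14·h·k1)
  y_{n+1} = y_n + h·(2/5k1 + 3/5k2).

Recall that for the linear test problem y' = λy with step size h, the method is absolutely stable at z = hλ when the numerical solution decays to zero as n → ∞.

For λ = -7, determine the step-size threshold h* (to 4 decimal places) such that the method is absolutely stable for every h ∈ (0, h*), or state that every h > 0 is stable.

With y'=λy (z=hλ):
  k1=λy_n ⇒ h·k1=z·y_n;  k2=λ(1+5/14z)y_n ⇒ h·k2=z(1+5/14z)y_n
  y_{n+1}/y_n = 1 + 2/5z + 3/5z(1+5/14z) = 1 + z + 3/14z²
  ⇒ R(z) = 1 + z + 3/14z².

Need |R(x)|<1, x<0.
x=-0.86: |R|=0.2985
R=1: x+3/14x²=0 ⇒ x=−14/3=-4.6667; min R=1−1/(4·3/14)=-0.1667>−1
Confirm numerically:
  x=-4.616: |R|=0.94988 <1
  x=-4.192: |R|=0.57361 <1
  x=-3.829: |R|=0.31269 <1
  x=-4.797: |R|=1.13397 >1
  x=-4.760: |R|=1.09520 >1
  x=-4.696: |R|=1.02952 >1
So |R|<1 on (-4.6667, 0).

(-4.6667,0); λ=-7 ⇒ h* = (14/3)/7 = 0.6667.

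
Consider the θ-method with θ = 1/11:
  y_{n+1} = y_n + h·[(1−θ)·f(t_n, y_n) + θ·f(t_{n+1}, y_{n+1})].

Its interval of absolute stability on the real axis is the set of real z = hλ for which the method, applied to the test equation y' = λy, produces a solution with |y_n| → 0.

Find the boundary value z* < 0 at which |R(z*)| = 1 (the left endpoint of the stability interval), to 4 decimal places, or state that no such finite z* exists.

z* = -2.4444.

Test eqn y'=λy, z=hλ:
  y_{n+1} = y_n + z·[10/11·y_n + 1/11·y_{n+1}] ⇒ (1 − 1/11z)y_{n+1} = (1 + 10/11z)y_n
  ⇒ R(z) = (1 + 10/11z)/(1 − 1/11z).

Boundary: |R(x)|=1, x<0.
x=-0.4: |R|=0.6140
R=−1: 1+10/11x = −1+1/11x ⇒ -9/11x=2 ⇒ x=2/(-9/11)=-2.4444
Confirm numerically:
  x=-1.953: |R|=0.65853 <1
  x=-1.668: |R|=0.44837 <1
  x=-1.401: |R|=0.24272 <1
  x=-1.247: |R|=0.12003 <1
  x=-2.716: |R|=1.17819 >1
  x=-2.618: |R|=1.11470 >1
  x=-2.605: |R|=1.10621 >1
So |R|<1 on (-2.4444, 0).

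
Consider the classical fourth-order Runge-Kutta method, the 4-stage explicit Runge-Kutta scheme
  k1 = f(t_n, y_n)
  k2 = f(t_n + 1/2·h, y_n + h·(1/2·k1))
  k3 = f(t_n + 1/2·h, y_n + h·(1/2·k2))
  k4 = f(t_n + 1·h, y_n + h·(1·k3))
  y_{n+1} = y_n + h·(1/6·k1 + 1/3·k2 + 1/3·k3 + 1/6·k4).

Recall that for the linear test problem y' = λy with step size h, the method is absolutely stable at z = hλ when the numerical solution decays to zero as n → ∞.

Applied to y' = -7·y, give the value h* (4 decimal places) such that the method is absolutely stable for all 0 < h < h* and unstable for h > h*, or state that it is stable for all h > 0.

(-2.7853,0); λ=-7 ⇒ h* = 0.3979.

With y'=λy (z=hλ):
  order 4, 4-stage ⇒ R(z)=1+z+z^2/2+z^3/6+z^4/24
  (e.g. R(-0.33)=0.71895, |R|=0.71895)

Need |R(x)|<1, x<0.
x=-0.33: |R|=0.7190
|R(-2.95)|=1.2781 |R(-2.44)|=0.5926 |R(-1.6)|=0.2704
Bisect:
  x_lo=-3.4369 |R|=2.5167  x_hi=-0.3494 |R|=0.7052
  mid=-1.89314 |R|=0.30322 →hi
  mid=-2.66502 |R|=0.83330 →hi
  mid=-3.05096 |R|=1.48021 →lo
  mid=-2.85799 |R|=1.11525 →lo
  mid=-2.76151 |R|=0.96472 →hi
  mid=-2.80975 |R|=1.03750 →lo
  mid=-2.78563 |R|=1.00050 →lo
  mid=-2.77357 |R|=0.98246 →hi
  ...
  [-2.78544,-2.78525] ⇒ x*=-2.7853
Stable set (-2.7853, 0).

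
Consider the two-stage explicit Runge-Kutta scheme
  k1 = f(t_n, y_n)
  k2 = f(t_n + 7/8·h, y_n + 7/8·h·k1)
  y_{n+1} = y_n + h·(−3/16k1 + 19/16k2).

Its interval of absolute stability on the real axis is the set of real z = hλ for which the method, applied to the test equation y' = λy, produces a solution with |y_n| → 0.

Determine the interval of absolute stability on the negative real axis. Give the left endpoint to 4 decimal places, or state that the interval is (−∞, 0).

(-0.9624, 0).

Test eqn y'=λy, z=hλ:
  k1=λy_n ⇒ h·k1=z·y_n;  k2=λ(1+7/8z)y_n ⇒ h·k2=z(1+7/8z)y_n
  y_{n+1}/y_n = 1 − 3/16z + 19/16z(1+7/8z) = 1 + z + 133/128z²
  R(z) = 1 + z + 133/128z².

Boundary: |R(x)|=1, x<0.
x=-1.08: |R|=1.1320
R=1: x+133/128x²=0 ⇒ x=−128/133=-0.9624; min R=1−1/(4·133/128)=0.7594>−1
Confirm numerically:
  x=-0.699: |R|=0.80869 <1
  x=-0.552: |R|=0.76461 <1
  x=-0.549: |R|=0.76417 <1
  x=-1.467: |R|=1.76915 >1
  x=-1.070: |R|=1.11962 >1
Stable set (-0.9624, 0).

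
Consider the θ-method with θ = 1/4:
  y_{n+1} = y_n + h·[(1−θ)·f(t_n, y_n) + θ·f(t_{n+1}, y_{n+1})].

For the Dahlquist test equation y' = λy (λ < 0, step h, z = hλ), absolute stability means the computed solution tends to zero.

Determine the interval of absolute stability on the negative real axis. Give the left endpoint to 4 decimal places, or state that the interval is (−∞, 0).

z∈(-4.0000,0).

With y'=λy (z=hλ):
  y_{n+1} = y_n + z·[3/4·y_n + 1/4·y_{n+1}] ⇒ (1 − 1/4z)y_{n+1} = (1 + 3/4z)y_n
  Hence R(z) = (1 + 3/4z)/(1 − 1/4z).

Need |R(x)|<1, x<0.
x=-0.83: |R|=0.3126
R=−1: 1+3/4x = −1+1/4x ⇒ -1/2x=2 ⇒ x=2/(-1/2)=-4.0000
Confirm numerically:
  x=-3.791: |R|=0.94635 <1
  x=-3.742: |R|=0.93335 <1
  x=-1.939: |R|=0.30594 <1
  x=-1.850: |R|=0.26496 <1
  x=-4.269: |R|=1.06506 >1
  x=-4.051: |R|=1.01267 >1
  x=-4.024: |R|=1.00598 >1
So |R|<1 on (-4.0000, 0).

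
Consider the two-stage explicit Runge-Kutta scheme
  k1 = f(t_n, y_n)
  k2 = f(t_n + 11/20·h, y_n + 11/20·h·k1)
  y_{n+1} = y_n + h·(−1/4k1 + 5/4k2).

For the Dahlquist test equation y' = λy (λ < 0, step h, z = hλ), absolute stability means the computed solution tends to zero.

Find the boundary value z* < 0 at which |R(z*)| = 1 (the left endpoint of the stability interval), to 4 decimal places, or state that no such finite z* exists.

Test eqn y'=λy, z=hλ:
  k1=λy_n ⇒ h·k1=z·y_n;  k2=λ(1+11/20z)y_n ⇒ h·k2=z(1+11/20z)y_n
  y_{n+1}/y_n = 1 − 1/4z + 5/4z(1+11/20z) = 1 + z + 11/16z²
  ⇒ R(z) = 1 + z + 11/16z².

Boundary: |R(x)|=1, x<0.
x=-1.49: |R|=1.0363
R=1: x+11/16x²=0 ⇒ x=−16/11=-1.4545; min R=1−1/(4·11/16)=0.6364>−1
Confirm numerically:
  x=-0.988: |R|=0.68310 <1
  x=-0.751: |R|=0.63675 <1
  x=-0.670: |R|=0.63862 <1
  x=-1.868: |R|=1.53098 >1
  x=-1.546: |R|=1.09720 >1
So |R|<1 on (-1.4545, 0).

z* = -1.4545.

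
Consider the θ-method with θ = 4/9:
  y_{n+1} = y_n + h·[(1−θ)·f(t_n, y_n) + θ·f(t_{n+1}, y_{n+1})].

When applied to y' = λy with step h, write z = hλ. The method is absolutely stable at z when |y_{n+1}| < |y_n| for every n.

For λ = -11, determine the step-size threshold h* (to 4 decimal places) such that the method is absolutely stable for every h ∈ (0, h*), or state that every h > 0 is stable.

(-18.0000,0); λ=-11 ⇒ h* = (18)/11 = 1.6364.

With y'=λy (z=hλ):
  y_{n+1} = y_n + z·[5/9·y_n + 4/9·y_{n+1}] ⇒ (1 − 4/9z)y_{n+1} = (1 + 5/9z)y_n
  so R(z) = (1 + 5/9z)/(1 − 4/9z).

Solve |R(x)|<1 on ℝ⁻.
x=-1.02: |R|=0.2982
R=−1: 1+5/9x = −1+4/9x ⇒ -1/9x=2 ⇒ x=2/(-1/9)=-18.0000
Confirm numerically:
  x=-14.687: |R|=0.95110 <1
  x=-13.739: |R|=0.93338 <1
  x=-10.361: |R|=0.84856 <1
  x=-18.360: |R|=1.00437 >1
  x=-18.150: |R|=1.00184 >1
So |R|<1 on (-18.0000, 0).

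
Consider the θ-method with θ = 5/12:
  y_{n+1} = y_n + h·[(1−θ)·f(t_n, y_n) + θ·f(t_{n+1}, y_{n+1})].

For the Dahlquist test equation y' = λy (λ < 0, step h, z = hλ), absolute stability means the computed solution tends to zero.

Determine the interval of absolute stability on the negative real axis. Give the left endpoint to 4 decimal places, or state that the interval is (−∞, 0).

(-12.0000, 0).

Set f=λy, z=hλ:
  y_{n+1} = y_n + z·[7/12·y_n + 5/12·y_{n+1}] ⇒ (1 − 5/12z)y_{n+1} = (1 + 7/12z)y_n
  Hence R(z) = (1 + 7/12z)/(1 − 5/12z).

Need |R(x)|<1, x<0.
x=-1.22: |R|=0.1912
R=−1: 1+7/12x = −1+5/12x ⇒ -1/6x=2 ⇒ x=2/(-1/6)=-12.0000
Confirm numerically:
  x=-11.701: |R|=0.99152 <1
  x=-8.068: |R|=0.84975 <1
  x=-6.803: |R|=0.77412 <1
  x=-12.387: |R|=1.01047 >1
  x=-12.312: |R|=1.00848 >1
  x=-12.115: |R|=1.00317 >1
So |R|<1 on (-12.0000, 0).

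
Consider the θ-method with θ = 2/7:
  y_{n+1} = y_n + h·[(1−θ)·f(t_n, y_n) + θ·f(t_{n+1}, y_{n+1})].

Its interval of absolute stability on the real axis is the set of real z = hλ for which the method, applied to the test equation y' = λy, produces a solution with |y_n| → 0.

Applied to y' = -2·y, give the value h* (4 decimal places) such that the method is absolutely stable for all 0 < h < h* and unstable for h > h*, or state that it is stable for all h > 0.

(-4.6667,0); λ=-2 ⇒ h* = (14/3)/2 = 2.3333.

On y'=λy, z=hλ:
  y_{n+1} = y_n + z·[5/7·y_n + 2/7·y_{n+1}] ⇒ (1 − 2/7z)y_{n+1} = (1 + 5/7z)y_n
  Hence R(z) = (1 + 5/7z)/(1 − 2/7z).

Find x<0 with |R(x)|<1.
x=-1.68: |R|=0.1351
R=−1: 1+5/7x = −1+2/7x ⇒ -3/7x=2 ⇒ x=2/(-3/7)=-4.6667
Confirm numerically:
  x=-4.248: |R|=0.91895 <1
  x=-3.683: |R|=0.79458 <1
  x=-1.927: |R|=0.24277 <1
  x=-5.235: |R|=1.09760 >1
  x=-5.174: |R|=1.08773 >1
  x=-4.904: |R|=1.04236 >1
Interval (-4.6667, 0).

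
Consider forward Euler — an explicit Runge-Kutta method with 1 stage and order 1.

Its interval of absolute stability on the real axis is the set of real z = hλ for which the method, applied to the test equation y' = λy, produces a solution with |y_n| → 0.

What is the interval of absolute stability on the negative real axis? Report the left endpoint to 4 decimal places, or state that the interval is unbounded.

Test eqn y'=λy, z=hλ:
  order 1, 1-stage ⇒ R(z)=1+z
  (e.g. R(-0.88)=0.12000, |R|=0.12000)

Find x<0 with |R(x)|<1.
x=-0.88: |R|=0.1200
|R(-2.34)|=1.3400 |R(-1.65)|=0.6500 |R(-1.48)|=0.4800
Bisect:
  x_lo=-2.4450 |R|=1.4450  x_hi=-0.3487 |R|=0.6513
  mid=-1.39683 |R|=0.39683 →hi
  mid=-1.92092 |R|=0.92092 →hi
  mid=-2.18296 |R|=1.18296 →lo
  mid=-2.05194 |R|=1.05194 →lo
  mid=-1.98643 |R|=0.98643 →hi
  mid=-2.01919 |R|=1.01919 →lo
  mid=-2.00281 |R|=1.00281 →lo
  ...
  [-2.00012,-1.99999] ⇒ x*=-2.0000
Interval (-2.0000, 0).

(-2.0000, 0).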